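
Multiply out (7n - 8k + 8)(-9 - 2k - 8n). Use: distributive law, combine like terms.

-127n + 50kn - 56n^2 + 56k + 16k^2 - 72

(7n - 8k + 8)(-9 - 2k - 8n)
= -63n - 14kn - 56n^2 + 72k + 16k^2 + 64kn - 72 - 16k - 64n    [distributive law]
= -127n + 50kn - 56n^2 + 56k + 16k^2 - 72    [combine like terms]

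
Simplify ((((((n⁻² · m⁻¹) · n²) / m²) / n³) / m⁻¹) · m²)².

n⁻⁶

((((((n⁻² · m⁻¹) · n²) / m²) / n³) / m⁻¹) · m²)²
= ((((((n⁻² · m⁻¹) · n²) / m²) / n³) / m⁻¹)²) · ((m²)²)    [power of a product]
= ((((((n⁻² · m⁻¹) · n²) / m²) / n³)²) / ((m⁻¹)²)) · ((m²)²)    [power of a quotient]
= ((((((n⁻² · m⁻¹) · n²) / m²)²) / ((n³)²)) / ((m⁻¹)²)) · ((m²)²)    [power of a quotient]
= ((((((n⁻² · m⁻¹) · n²)²) / ((m²)²)) / ((n³)²)) / ((m⁻¹)²)) · ((m²)²)    [power of a quotient]
= ((((((n⁻² · m⁻¹)²) · ((n²)²)) / ((m²)²)) / ((n³)²)) / ((m⁻¹)²)) · ((m²)²)    [power of a product]
= (((((((n⁻²)²) · ((m⁻¹)²)) · ((n²)²)) / ((m²)²)) / ((n³)²)) / ((m⁻¹)²)) · ((m²)²)    [power of a product]
= (((((n⁻⁴ · ((m⁻¹)²)) · ((n²)²)) / ((m²)²)) / ((n³)²)) / ((m⁻¹)²)) · ((m²)²)    [power of a power]
= (((((n⁻⁴ · m⁻²) · ((n²)²)) / ((m²)²)) / ((n³)²)) / ((m⁻¹)²)) · ((m²)²)    [power of a power]
= (((((n⁻⁴ · m⁻²) · n⁴) / ((m²)²)) / ((n³)²)) / ((m⁻¹)²)) · ((m²)²)    [power of a power]
= (((((n⁻⁴ · m⁻²) · n⁴) / m⁴) / ((n³)²)) / ((m⁻¹)²)) · ((m²)²)    [power of a power]
= (((((n⁻⁴ · m⁻²) · n⁴) / m⁴) / n⁶) / ((m⁻¹)²)) · ((m²)²)    [power of a power]
= (((((n⁻⁴ · m⁻²) · n⁴) / m⁴) / n⁶) / m⁻²) · ((m²)²)    [power of a power]
= (((((n⁻⁴ · m⁻²) · n⁴) / m⁴) / n⁶) / m⁻²) · m⁴    [power of a power]
= n⁻⁶    [quotient of powers; product of powers]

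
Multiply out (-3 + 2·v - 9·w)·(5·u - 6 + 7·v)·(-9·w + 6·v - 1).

180·u·w - 100·u·v + 15·u - 216·w + 141·v - 18 + 684·v·w - 212·v² - 360·u·v·w + 60·u·v² - 504·v²·w + 84·v³ + 405·u·w² - 486·w² + 567·v·w²

(-3 + 2·v - 9·w)·(5·u - 6 + 7·v)·(-9·w + 6·v - 1)
= (-15·u + 18 - 21·v + 10·u·v - 12·v + 14·v² - 45·u·w + 54·w - 63·v·w)·(-9·w + 6·v - 1)    [distributive law]
= (-15·u + 18 - 33·v + 10·u·v + 14·v² - 45·u·w + 54·w - 63·v·w)·(-9·w + 6·v - 1)    [combine like terms]
= 135·u·w - 90·u·v + 15·u - 162·w + 108·v - 18 + 297·v·w - 198·v² + 33·v - 90·u·v·w + 60·u·v² - 10·u·v - 126·v²·w + 84·v³ - 14·v² + 405·u·w² - 270·u·v·w + 45·u·w - 486·w² + 324·v·w - 54·w + 567·v·w² - 378·v²·w + 63·v·w    [distributive law]
= 180·u·w - 100·u·v + 15·u - 216·w + 141·v - 18 + 684·v·w - 212·v² - 360·u·v·w + 60·u·v² - 504·v²·w + 84·v³ + 405·u·w² - 486·w² + 567·v·w²    [combine like terms]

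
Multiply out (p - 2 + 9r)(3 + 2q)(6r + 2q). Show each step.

18pr + 6pq + 12pqr + 4pq^2 - 36r - 12q + 30qr - 8q^2 + 162r^2 + 108qr^2 + 36q^2r

(p - 2 + 9r)(3 + 2q)(6r + 2q)
= (3p + 2pq - 6 - 4q + 27r + 18qr)(6r + 2q)    [distributive law]
= 18pr + 6pq + 12pqr + 4pq^2 - 36r - 12q - 24qr - 8q^2 + 162r^2 + 54qr + 108qr^2 + 36q^2r    [distributive law]
= 18pr + 6pq + 12pqr + 4pq^2 - 36r - 12q + 30qr - 8q^2 + 162r^2 + 108qr^2 + 36q^2r    [combine like terms]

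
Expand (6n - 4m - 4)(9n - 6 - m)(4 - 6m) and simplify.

216n^2 - 324mn^2 - 288n + 264mn + 252m^2n - 32m - 152m^2 - 24m^3 + 96

(6n - 4m - 4)(9n - 6 - m)(4 - 6m)
= (54n^2 - 36n - 6mn - 36mn + 24m + 4m^2 - 36n + 24 + 4m)(4 - 6m)    [distributive law]
= (54n^2 - 72n - 42mn + 28m + 4m^2 + 24)(4 - 6m)    [combine like terms]
= 216n^2 - 324mn^2 - 288n + 432mn - 168mn + 252m^2n + 112m - 168m^2 + 16m^2 - 24m^3 + 96 - 144m    [distributive law]
= 216n^2 - 324mn^2 - 288n + 264mn + 252m^2n - 32m - 152m^2 - 24m^3 + 96    [combine like terms]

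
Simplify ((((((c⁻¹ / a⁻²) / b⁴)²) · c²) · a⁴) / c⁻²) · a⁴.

a¹²·b⁻⁸·c²

((((((c⁻¹ / a⁻²) / b⁴)²) · c²) · a⁴) / c⁻²) · a⁴
= ((((((c⁻¹ / a⁻²)²) / ((b⁴)²)) · c²) · a⁴) / c⁻²) · a⁴    [power of a quotient]
= (((((((c⁻¹)²) / ((a⁻²)²)) / ((b⁴)²)) · c²) · a⁴) / c⁻²) · a⁴    [power of a quotient]
= (((((c⁻² / ((a⁻²)²)) / ((b⁴)²)) · c²) · a⁴) / c⁻²) · a⁴    [power of a power]
= (((((c⁻² / a⁻⁴) / ((b⁴)²)) · c²) · a⁴) / c⁻²) · a⁴    [power of a power]
= (((((c⁻² / a⁻⁴) / b⁸) · c²) · a⁴) / c⁻²) · a⁴    [power of a power]
= a¹²·b⁻⁸·c²    [quotient of powers; product of powers]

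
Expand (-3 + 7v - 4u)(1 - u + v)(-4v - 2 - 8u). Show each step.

(-3 + 7v - 4u)(1 - u + v)(-4v - 2 - 8u)
= (-3 + 3u - 3v + 7v - 7uv + 7v^2 - 4u + 4u^2 - 4uv)(-4v - 2 - 8u)    [distributive law]
= (-3 - u + 4v - 11uv + 7v^2 + 4u^2)(-4v - 2 - 8u)    [combine like terms]
= 12v + 6 + 24u + 4uv + 2u + 8u^2 - 16v^2 - 8v - 32uv + 44uv^2 + 22uv + 88u^2v - 28v^3 - 14v^2 - 56uv^2 - 16u^2v - 8u^2 - 32u^3    [distributive law]
= 4v + 6 + 26u - 6uv - 30v^2 - 12uv^2 + 72u^2v - 28v^3 - 32u^3    [combine like terms]

4v + 6 + 26u - 6uv - 30v^2 - 12uv^2 + 72u^2v - 28v^3 - 32u^3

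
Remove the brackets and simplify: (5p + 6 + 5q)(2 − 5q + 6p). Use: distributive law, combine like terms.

(5p + 6 + 5q)(2 − 5q + 6p)
= 10p − 25pq + 30p² + 12 − 30q + 36p + 10q − 25q² + 30pq    [distributive law]
= 46p + 5pq + 30p² + 12 − 20q − 25q²    [combine like terms]

46p + 5pq + 30p² + 12 − 20q − 25q²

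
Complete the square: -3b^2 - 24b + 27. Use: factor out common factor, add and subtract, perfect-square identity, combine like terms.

-3b^2 - 24b + 27
= -3(b^2 + 8b) + 27    [factor out -3 from the b-terms]
= -3(b^2 + 8b + 16 - 16) + 27    [add and subtract 16 inside the bracket]
= -3(b + 4)^2 + 48 + 27    [perfect-square identity]
= -3(b + 4)^2 + 75    [combine constants]

-3(b + 4)^2 + 75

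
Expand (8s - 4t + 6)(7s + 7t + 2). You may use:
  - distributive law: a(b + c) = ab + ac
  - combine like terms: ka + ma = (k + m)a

56s^2 + 28st + 58s - 28t^2 + 34t + 12

(8s - 4t + 6)(7s + 7t + 2)
= 56s^2 + 56st + 16s - 28st - 28t^2 - 8t + 42s + 42t + 12    [distributive law]
= 56s^2 + 28st + 58s - 28t^2 + 34t + 12    [combine like terms]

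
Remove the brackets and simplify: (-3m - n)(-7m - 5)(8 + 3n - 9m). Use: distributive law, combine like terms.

33m^2 - 189m^3 + 120m + 56mn + 21mn^2 + 40n + 15n^2

(-3m - n)(-7m - 5)(8 + 3n - 9m)
= (21m^2 + 15m + 7mn + 5n)(8 + 3n - 9m)    [distributive law]
= 168m^2 + 63m^2n - 189m^3 + 120m + 45mn - 135m^2 + 56mn + 21mn^2 - 63m^2n + 40n + 15n^2 - 45mn    [distributive law]
= 33m^2 - 189m^3 + 120m + 56mn + 21mn^2 + 40n + 15n^2    [combine like terms]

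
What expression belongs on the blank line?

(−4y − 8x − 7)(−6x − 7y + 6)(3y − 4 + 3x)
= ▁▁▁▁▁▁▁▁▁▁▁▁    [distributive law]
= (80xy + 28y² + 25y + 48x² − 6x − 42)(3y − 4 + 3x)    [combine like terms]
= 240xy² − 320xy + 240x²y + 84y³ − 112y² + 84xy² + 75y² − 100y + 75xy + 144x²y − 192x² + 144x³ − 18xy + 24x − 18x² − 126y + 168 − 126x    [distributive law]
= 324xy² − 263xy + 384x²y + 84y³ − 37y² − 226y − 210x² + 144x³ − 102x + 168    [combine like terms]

By distributive law:

(24xy + 28y² − 24y + 48x² + 56xy − 48x + 42x + 49y − 42)(3y − 4 + 3x)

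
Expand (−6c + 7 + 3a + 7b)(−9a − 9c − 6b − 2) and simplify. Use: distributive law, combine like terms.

(−6c + 7 + 3a + 7b)(−9a − 9c − 6b − 2)
= 54ac + 54c^2 + 36bc + 12c − 63a − 63c − 42b − 14 − 27a^2 − 27ac − 18ab − 6a − 63ab − 63bc − 42b^2 − 14b    [distributive law]
= 27ac + 54c^2 − 27bc − 51c − 69a − 56b − 14 − 27a^2 − 81ab − 42b^2    [combine like terms]

27ac + 54c^2 − 27bc − 51c − 69a − 56b − 14 − 27a^2 − 81ab − 42b^2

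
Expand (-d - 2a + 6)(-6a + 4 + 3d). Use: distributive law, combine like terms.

(-d - 2a + 6)(-6a + 4 + 3d)
= 6ad - 4d - 3d^2 + 12a^2 - 8a - 6ad - 36a + 24 + 18d    [distributive law]
= 14d - 3d^2 + 12a^2 - 44a + 24    [combine like terms]

14d - 3d^2 + 12a^2 - 44a + 24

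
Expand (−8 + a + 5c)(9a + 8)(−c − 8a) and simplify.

(−8 + a + 5c)(9a + 8)(−c − 8a)
= (−72a − 64 + 9a^2 + 8a + 45ac + 40c)(−c − 8a)    [distributive law]
= (−64a − 64 + 9a^2 + 45ac + 40c)(−c − 8a)    [combine like terms]
= 64ac + 512a^2 + 64c + 512a − 9a^2c − 72a^3 − 45ac^2 − 360a^2c − 40c^2 − 320ac    [distributive law]
= −256ac + 512a^2 + 64c + 512a − 369a^2c − 72a^3 − 45ac^2 − 40c^2    [combine like terms]

−256ac + 512a^2 + 64c + 512a − 369a^2c − 72a^3 − 45ac^2 − 40c^2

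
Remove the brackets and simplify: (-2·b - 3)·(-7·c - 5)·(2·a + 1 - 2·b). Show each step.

(-2·b - 3)·(-7·c - 5)·(2·a + 1 - 2·b)
= (14·b·c + 10·b + 21·c + 15)·(2·a + 1 - 2·b)    [distributive law]
= 28·a·b·c + 14·b·c - 28·b^2·c + 20·a·b + 10·b - 20·b^2 + 42·a·c + 21·c - 42·b·c + 30·a + 15 - 30·b    [distributive law]
= 28·a·b·c - 28·b·c - 28·b^2·c + 20·a·b - 20·b - 20·b^2 + 42·a·c + 21·c + 30·a + 15    [combine like terms]

28·a·b·c - 28·b·c - 28·b^2·c + 20·a·b - 20·b - 20·b^2 + 42·a·c + 21·c + 30·a + 15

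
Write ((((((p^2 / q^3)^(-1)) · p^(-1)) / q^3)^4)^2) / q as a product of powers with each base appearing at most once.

p^(-24)q^(-1)

((((((p^2 / q^3)^(-1)) · p^(-1)) / q^3)^4)^2) / q
= (((((p^2 / q^3)^(-1)) · p^(-1)) / q^3)^8) / q    [power of a power]
= (((((p^2 / q^3)^(-1)) · p^(-1))^8) / ((q^3)^8)) / q    [power of a quotient]
= (((((p^2 / q^3)^(-1))^8) · ((p^(-1))^8)) / ((q^3)^8)) / q    [power of a product]
= ((((p^2 / q^3)^(-8)) · ((p^(-1))^8)) / ((q^3)^8)) / q    [power of a power]
= (((((p^2)^(-8)) / ((q^3)^(-8))) · ((p^(-1))^8)) / ((q^3)^8)) / q    [power of a quotient]
= (((p^(-16) / ((q^3)^(-8))) · ((p^(-1))^8)) / ((q^3)^8)) / q    [power of a power]
= (((p^(-16) / q^(-24)) · ((p^(-1))^8)) / ((q^3)^8)) / q    [power of a power]
= (((p^(-16) / q^(-24)) · p^(-8)) / ((q^3)^8)) / q    [power of a power]
= (((p^(-16) / q^(-24)) · p^(-8)) / q^24) / q    [power of a power]
= p^(-24)q^(-1)    [quotient of powers; product of powers]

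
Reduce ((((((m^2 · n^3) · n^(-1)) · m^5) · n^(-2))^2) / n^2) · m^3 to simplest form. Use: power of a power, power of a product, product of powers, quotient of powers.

((((((m^2 · n^3) · n^(-1)) · m^5) · n^(-2))^2) / n^2) · m^3
= ((((((m^2 · n^3) · n^(-1)) · m^5)^2) · ((n^(-2))^2)) / n^2) · m^3    [power of a product]
= ((((((m^2 · n^3) · n^(-1))^2) · ((m^5)^2)) · ((n^(-2))^2)) / n^2) · m^3    [power of a product]
= ((((((m^2 · n^3)^2) · ((n^(-1))^2)) · ((m^5)^2)) · ((n^(-2))^2)) / n^2) · m^3    [power of a product]
= (((((((m^2)^2) · ((n^3)^2)) · ((n^(-1))^2)) · ((m^5)^2)) · ((n^(-2))^2)) / n^2) · m^3    [power of a product]
= (((((m^4 · ((n^3)^2)) · ((n^(-1))^2)) · ((m^5)^2)) · ((n^(-2))^2)) / n^2) · m^3    [power of a power]
= (((((m^4 · n^6) · ((n^(-1))^2)) · ((m^5)^2)) · ((n^(-2))^2)) / n^2) · m^3    [power of a power]
= (((((m^4 · n^6) · n^(-2)) · ((m^5)^2)) · ((n^(-2))^2)) / n^2) · m^3    [power of a power]
= (((((m^4 · n^6) · n^(-2)) · m^10) · ((n^(-2))^2)) / n^2) · m^3    [power of a power]
= (((((m^4 · n^6) · n^(-2)) · m^10) · n^(-4)) / n^2) · m^3    [power of a power]
= m^17·n^(-2)    [quotient of powers; product of powers]

m^17·n^(-2)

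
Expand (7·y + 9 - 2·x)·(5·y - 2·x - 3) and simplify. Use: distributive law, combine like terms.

(7·y + 9 - 2·x)·(5·y - 2·x - 3)
= 35·y^2 - 14·x·y - 21·y + 45·y - 18·x - 27 - 10·x·y + 4·x^2 + 6·x    [distributive law]
= 35·y^2 - 24·x·y + 24·y - 12·x - 27 + 4·x^2    [combine like terms]

35·y^2 - 24·x·y + 24·y - 12·x - 27 + 4·x^2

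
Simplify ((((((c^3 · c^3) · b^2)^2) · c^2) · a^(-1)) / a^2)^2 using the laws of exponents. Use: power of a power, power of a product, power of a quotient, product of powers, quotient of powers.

a^(-6)·b^8·c^28

((((((c^3 · c^3) · b^2)^2) · c^2) · a^(-1)) / a^2)^2
= ((((((c^3 · c^3) · b^2)^2) · c^2) · a^(-1))^2) / ((a^2)^2)    [power of a quotient]
= ((((((c^3 · c^3) · b^2)^2) · c^2)^2) · ((a^(-1))^2)) / ((a^2)^2)    [power of a product]
= ((((((c^3 · c^3) · b^2)^2)^2) · ((c^2)^2)) · ((a^(-1))^2)) / ((a^2)^2)    [power of a product]
= (((((c^3 · c^3) · b^2)^4) · ((c^2)^2)) · ((a^(-1))^2)) / ((a^2)^2)    [power of a power]
= (((((c^3 · c^3)^4) · ((b^2)^4)) · ((c^2)^2)) · ((a^(-1))^2)) / ((a^2)^2)    [power of a product]
= ((((((c^3)^4) · ((c^3)^4)) · ((b^2)^4)) · ((c^2)^2)) · ((a^(-1))^2)) / ((a^2)^2)    [power of a product]
= ((((c^12 · ((c^3)^4)) · ((b^2)^4)) · ((c^2)^2)) · ((a^(-1))^2)) / ((a^2)^2)    [power of a power]
= ((((c^12 · c^12) · ((b^2)^4)) · ((c^2)^2)) · ((a^(-1))^2)) / ((a^2)^2)    [power of a power]
= (((c^24 · ((b^2)^4)) · ((c^2)^2)) · ((a^(-1))^2)) / ((a^2)^2)    [product of powers]
= (((c^24 · b^8) · ((c^2)^2)) · ((a^(-1))^2)) / ((a^2)^2)    [power of a power]
= (((c^24 · b^8) · c^4) · ((a^(-1))^2)) / ((a^2)^2)    [power of a power]
= (((c^24 · b^8) · c^4) · a^(-2)) / ((a^2)^2)    [power of a power]
= (((c^24 · b^8) · c^4) · a^(-2)) / a^4    [power of a power]
= a^(-6)·b^8·c^28    [quotient of powers; product of powers]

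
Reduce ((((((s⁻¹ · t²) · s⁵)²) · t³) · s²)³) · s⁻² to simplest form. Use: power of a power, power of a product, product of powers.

s²⁸·t²¹

((((((s⁻¹ · t²) · s⁵)²) · t³) · s²)³) · s⁻²
= ((((((s⁻¹ · t²) · s⁵)²) · t³)³) · ((s²)³)) · s⁻²    [power of a product]
= ((((((s⁻¹ · t²) · s⁵)²)³) · ((t³)³)) · ((s²)³)) · s⁻²    [power of a product]
= (((((s⁻¹ · t²) · s⁵)⁶) · ((t³)³)) · ((s²)³)) · s⁻²    [power of a power]
= (((((s⁻¹ · t²)⁶) · ((s⁵)⁶)) · ((t³)³)) · ((s²)³)) · s⁻²    [power of a product]
= ((((((s⁻¹)⁶) · ((t²)⁶)) · ((s⁵)⁶)) · ((t³)³)) · ((s²)³)) · s⁻²    [power of a product]
= ((((s⁻⁶ · ((t²)⁶)) · ((s⁵)⁶)) · ((t³)³)) · ((s²)³)) · s⁻²    [power of a power]
= ((((s⁻⁶ · t¹²) · ((s⁵)⁶)) · ((t³)³)) · ((s²)³)) · s⁻²    [power of a power]
= ((((s⁻⁶ · t¹²) · s³⁰) · ((t³)³)) · ((s²)³)) · s⁻²    [power of a power]
= ((((s⁻⁶ · t¹²) · s³⁰) · t⁹) · ((s²)³)) · s⁻²    [power of a power]
= ((((s⁻⁶ · t¹²) · s³⁰) · t⁹) · s⁶) · s⁻²    [power of a power]
= s²⁸·t²¹    [product of powers]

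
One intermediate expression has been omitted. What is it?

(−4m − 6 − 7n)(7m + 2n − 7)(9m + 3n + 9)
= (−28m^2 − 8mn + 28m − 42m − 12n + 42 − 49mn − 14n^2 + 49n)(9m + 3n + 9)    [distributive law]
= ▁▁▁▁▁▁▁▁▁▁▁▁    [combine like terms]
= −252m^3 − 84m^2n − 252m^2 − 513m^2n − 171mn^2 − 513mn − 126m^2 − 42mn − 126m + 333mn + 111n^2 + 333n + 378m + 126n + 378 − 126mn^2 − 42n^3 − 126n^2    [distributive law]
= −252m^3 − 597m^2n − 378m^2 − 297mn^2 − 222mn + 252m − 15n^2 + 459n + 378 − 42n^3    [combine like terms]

After combine like terms, the bracketed line is:

(−28m^2 − 57mn − 14m + 37n + 42 − 14n^2)(9m + 3n + 9)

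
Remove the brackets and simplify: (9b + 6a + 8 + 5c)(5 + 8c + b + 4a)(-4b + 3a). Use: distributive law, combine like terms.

(9b + 6a + 8 + 5c)(5 + 8c + b + 4a)(-4b + 3a)
= (45b + 72bc + 9b^2 + 36ab + 30a + 48ac + 6ab + 24a^2 + 40 + 64c + 8b + 32a + 25c + 40c^2 + 5bc + 20ac)(-4b + 3a)    [distributive law]
= (53b + 77bc + 9b^2 + 42ab + 62a + 68ac + 24a^2 + 40 + 89c + 40c^2)(-4b + 3a)    [combine like terms]
= -212b^2 + 159ab - 308b^2c + 231abc - 36b^3 + 27ab^2 - 168ab^2 + 126a^2b - 248ab + 186a^2 - 272abc + 204a^2c - 96a^2b + 72a^3 - 160b + 120a - 356bc + 267ac - 160bc^2 + 120ac^2    [distributive law]
= -212b^2 - 89ab - 308b^2c - 41abc - 36b^3 - 141ab^2 + 30a^2b + 186a^2 + 204a^2c + 72a^3 - 160b + 120a - 356bc + 267ac - 160bc^2 + 120ac^2    [combine like terms]

-212b^2 - 89ab - 308b^2c - 41abc - 36b^3 - 141ab^2 + 30a^2b + 186a^2 + 204a^2c + 72a^3 - 160b + 120a - 356bc + 267ac - 160bc^2 + 120ac^2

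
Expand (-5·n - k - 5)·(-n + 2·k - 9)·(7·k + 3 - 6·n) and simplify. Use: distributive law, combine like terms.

(-5·n - k - 5)·(-n + 2·k - 9)·(7·k + 3 - 6·n)
= (5·n^2 - 10·k·n + 45·n + k·n - 2·k^2 + 9·k + 5·n - 10·k + 45)·(7·k + 3 - 6·n)    [distributive law]
= (5·n^2 - 9·k·n + 50·n - 2·k^2 - k + 45)·(7·k + 3 - 6·n)    [combine like terms]
= 35·k·n^2 + 15·n^2 - 30·n^3 - 63·k^2·n - 27·k·n + 54·k·n^2 + 350·k·n + 150·n - 300·n^2 - 14·k^3 - 6·k^2 + 12·k^2·n - 7·k^2 - 3·k + 6·k·n + 315·k + 135 - 270·n    [distributive law]
= 89·k·n^2 - 285·n^2 - 30·n^3 - 51·k^2·n + 329·k·n - 120·n - 14·k^3 - 13·k^2 + 312·k + 135    [combine like terms]

89·k·n^2 - 285·n^2 - 30·n^3 - 51·k^2·n + 329·k·n - 120·n - 14·k^3 - 13·k^2 + 312·k + 135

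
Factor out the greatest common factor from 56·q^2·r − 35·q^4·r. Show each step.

56·q^2·r − 35·q^4·r
= 7(8·q^2·r − 5·q^4·r)    [factor out 7]
= 7·q^2·r(8 − 5·q^2)    [factor out q^2·r]

7·q^2·r(8 − 5·q^2)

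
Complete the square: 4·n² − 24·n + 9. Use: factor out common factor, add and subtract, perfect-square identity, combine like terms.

4·n² − 24·n + 9
= 4(n² − 6·n) + 9    [factor out 4 from the n-terms]
= 4(n² − 6·n + 9 − 9) + 9    [add and subtract 9 inside the bracket]
= 4(n − 3)² − 36 + 9    [perfect-square identity]
= 4(n − 3)² − 27    [combine constants]

4(n − 3)² − 27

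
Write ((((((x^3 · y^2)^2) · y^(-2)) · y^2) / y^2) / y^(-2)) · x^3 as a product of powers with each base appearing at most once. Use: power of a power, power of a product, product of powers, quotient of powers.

((((((x^3 · y^2)^2) · y^(-2)) · y^2) / y^2) / y^(-2)) · x^3
= (((((((x^3)^2) · ((y^2)^2)) · y^(-2)) · y^2) / y^2) / y^(-2)) · x^3    [power of a product]
= (((((x^6 · ((y^2)^2)) · y^(-2)) · y^2) / y^2) / y^(-2)) · x^3    [power of a power]
= (((((x^6 · y^4) · y^(-2)) · y^2) / y^2) / y^(-2)) · x^3    [power of a power]
= x^9y^4    [quotient of powers; product of powers]

x^9y^4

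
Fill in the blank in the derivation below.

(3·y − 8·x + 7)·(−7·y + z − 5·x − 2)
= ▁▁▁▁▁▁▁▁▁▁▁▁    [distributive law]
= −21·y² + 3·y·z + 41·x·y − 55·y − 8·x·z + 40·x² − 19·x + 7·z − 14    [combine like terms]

After distributive law, the bracketed line is:

−21·y² + 3·y·z − 15·x·y − 6·y + 56·x·y − 8·x·z + 40·x² + 16·x − 49·y + 7·z − 35·x − 14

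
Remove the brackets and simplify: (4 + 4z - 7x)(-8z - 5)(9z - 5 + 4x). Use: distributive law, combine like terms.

-308z² + 80z - 173xz + 100 - 255x - 288z³ + 376xz² + 224x²z + 140x²

(4 + 4z - 7x)(-8z - 5)(9z - 5 + 4x)
= (-32z - 20 - 32z² - 20z + 56xz + 35x)(9z - 5 + 4x)    [distributive law]
= (-52z - 20 - 32z² + 56xz + 35x)(9z - 5 + 4x)    [combine like terms]
= -468z² + 260z - 208xz - 180z + 100 - 80x - 288z³ + 160z² - 128xz² + 504xz² - 280xz + 224x²z + 315xz - 175x + 140x²    [distributive law]
= -308z² + 80z - 173xz + 100 - 255x - 288z³ + 376xz² + 224x²z + 140x²    [combine like terms]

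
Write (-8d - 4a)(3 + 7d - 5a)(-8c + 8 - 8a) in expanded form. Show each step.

(-8d - 4a)(3 + 7d - 5a)(-8c + 8 - 8a)
= (-24d - 56d^2 + 40ad - 12a - 28ad + 20a^2)(-8c + 8 - 8a)    [distributive law]
= (-24d - 56d^2 + 12ad - 12a + 20a^2)(-8c + 8 - 8a)    [combine like terms]
= 192cd - 192d + 192ad + 448cd^2 - 448d^2 + 448ad^2 - 96acd + 96ad - 96a^2d + 96ac - 96a + 96a^2 - 160a^2c + 160a^2 - 160a^3    [distributive law]
= 192cd - 192d + 288ad + 448cd^2 - 448d^2 + 448ad^2 - 96acd - 96a^2d + 96ac - 96a + 256a^2 - 160a^2c - 160a^3    [combine like terms]

192cd - 192d + 288ad + 448cd^2 - 448d^2 + 448ad^2 - 96acd - 96a^2d + 96ac - 96a + 256a^2 - 160a^2c - 160a^3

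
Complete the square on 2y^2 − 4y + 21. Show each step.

2(y − 1)^2 + 19

2y^2 − 4y + 21
= 2(y^2 − 2y) + 21    [factor out 2 from the y-terms]
= 2(y^2 − 2y + 1 − 1) + 21    [add and subtract 1 inside the bracket]
= 2(y − 1)^2 − 2 + 21    [perfect-square identity]
= 2(y − 1)^2 + 19    [combine constants]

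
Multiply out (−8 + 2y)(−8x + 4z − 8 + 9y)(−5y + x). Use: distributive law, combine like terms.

−408xy + 64x^2 + 160yz − 32xz − 320y + 64x + 440y^2 + 98xy^2 − 16x^2y − 40y^2z + 8xyz − 90y^3

(−8 + 2y)(−8x + 4z − 8 + 9y)(−5y + x)
= (64x − 32z + 64 − 72y − 16xy + 8yz − 16y + 18y^2)(−5y + x)    [distributive law]
= (64x − 32z + 64 − 88y − 16xy + 8yz + 18y^2)(−5y + x)    [combine like terms]
= −320xy + 64x^2 + 160yz − 32xz − 320y + 64x + 440y^2 − 88xy + 80xy^2 − 16x^2y − 40y^2z + 8xyz − 90y^3 + 18xy^2    [distributive law]
= −408xy + 64x^2 + 160yz − 32xz − 320y + 64x + 440y^2 + 98xy^2 − 16x^2y − 40y^2z + 8xyz − 90y^3    [combine like terms]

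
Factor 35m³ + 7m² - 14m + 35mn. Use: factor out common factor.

35m³ + 7m² - 14m + 35mn
= 7(5m³ + m² - 2m + 5mn)    [factor out 7]
= 7m(5m² + m - 2 + 5n)    [factor out m]

7m(5m² + m - 2 + 5n)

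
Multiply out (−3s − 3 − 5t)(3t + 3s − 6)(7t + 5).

(−3s − 3 − 5t)(3t + 3s − 6)(7t + 5)
= (−9st − 9s^2 + 18s − 9t − 9s + 18 − 15t^2 − 15st + 30t)(7t + 5)    [distributive law]
= (−24st − 9s^2 + 9s + 21t + 18 − 15t^2)(7t + 5)    [combine like terms]
= −168st^2 − 120st − 63s^2t − 45s^2 + 63st + 45s + 147t^2 + 105t + 126t + 90 − 105t^3 − 75t^2    [distributive law]
= −168st^2 − 57st − 63s^2t − 45s^2 + 45s + 72t^2 + 231t + 90 − 105t^3    [combine like terms]

−168st^2 − 57st − 63s^2t − 45s^2 + 45s + 72t^2 + 231t + 90 − 105t^3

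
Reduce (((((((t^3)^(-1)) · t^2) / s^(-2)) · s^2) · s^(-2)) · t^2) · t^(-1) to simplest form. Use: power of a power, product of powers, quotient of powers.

s^2

(((((((t^3)^(-1)) · t^2) / s^(-2)) · s^2) · s^(-2)) · t^2) · t^(-1)
= (((((t^(-3) · t^2) / s^(-2)) · s^2) · s^(-2)) · t^2) · t^(-1)    [power of a power]
= ((((t^(-1) / s^(-2)) · s^2) · s^(-2)) · t^2) · t^(-1)    [product of powers]
= s^2    [quotient of powers; product of powers]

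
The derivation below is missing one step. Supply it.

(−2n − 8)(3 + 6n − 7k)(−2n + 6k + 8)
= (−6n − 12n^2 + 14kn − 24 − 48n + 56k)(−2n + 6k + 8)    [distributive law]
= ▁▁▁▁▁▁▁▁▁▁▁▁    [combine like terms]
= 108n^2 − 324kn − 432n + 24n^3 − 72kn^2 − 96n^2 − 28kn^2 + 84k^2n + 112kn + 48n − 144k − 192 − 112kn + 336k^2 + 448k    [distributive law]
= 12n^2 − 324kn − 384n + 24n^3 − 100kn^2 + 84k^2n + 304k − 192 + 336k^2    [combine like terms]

After combine like terms, the bracketed line is:

(−54n − 12n^2 + 14kn − 24 + 56k)(−2n + 6k + 8)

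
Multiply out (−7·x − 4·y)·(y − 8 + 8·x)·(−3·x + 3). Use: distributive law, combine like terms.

117·x^2·y − 213·x·y − 336·x^2 + 168·x + 168·x^3 + 12·x·y^2 − 12·y^2 + 96·y

(−7·x − 4·y)·(y − 8 + 8·x)·(−3·x + 3)
= (−7·x·y + 56·x − 56·x^2 − 4·y^2 + 32·y − 32·x·y)·(−3·x + 3)    [distributive law]
= (−39·x·y + 56·x − 56·x^2 − 4·y^2 + 32·y)·(−3·x + 3)    [combine like terms]
= 117·x^2·y − 117·x·y − 168·x^2 + 168·x + 168·x^3 − 168·x^2 + 12·x·y^2 − 12·y^2 − 96·x·y + 96·y    [distributive law]
= 117·x^2·y − 213·x·y − 336·x^2 + 168·x + 168·x^3 + 12·x·y^2 − 12·y^2 + 96·y    [combine like terms]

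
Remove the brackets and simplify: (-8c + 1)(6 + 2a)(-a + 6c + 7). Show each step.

-52ac - 288c^2 - 300c + 16a^2c - 96ac^2 + 8a + 42 - 2a^2

(-8c + 1)(6 + 2a)(-a + 6c + 7)
= (-48c - 16ac + 6 + 2a)(-a + 6c + 7)    [distributive law]
= 48ac - 288c^2 - 336c + 16a^2c - 96ac^2 - 112ac - 6a + 36c + 42 - 2a^2 + 12ac + 14a    [distributive law]
= -52ac - 288c^2 - 300c + 16a^2c - 96ac^2 + 8a + 42 - 2a^2    [combine like terms]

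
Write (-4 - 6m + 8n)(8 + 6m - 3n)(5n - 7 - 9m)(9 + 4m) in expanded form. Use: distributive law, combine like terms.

(-4 - 6m + 8n)(8 + 6m - 3n)(5n - 7 - 9m)(9 + 4m)
= (-32 - 24m + 12n - 48m - 36m^2 + 18mn + 64n + 48mn - 24n^2)(5n - 7 - 9m)(9 + 4m)    [distributive law]
= (-32 - 72m + 76n - 36m^2 + 66mn - 24n^2)(5n - 7 - 9m)(9 + 4m)    [combine like terms]
= (-160n + 224 + 288m - 360mn + 504m + 648m^2 + 380n^2 - 532n - 684mn - 180m^2n + 252m^2 + 324m^3 + 330mn^2 - 462mn - 594m^2n - 120n^3 + 168n^2 + 216mn^2)(9 + 4m)    [distributive law]
= (-692n + 224 + 792m - 1506mn + 900m^2 + 548n^2 - 774m^2n + 324m^3 + 546mn^2 - 120n^3)(9 + 4m)    [combine like terms]
= -6228n - 2768mn + 2016 + 896m + 7128m + 3168m^2 - 13554mn - 6024m^2n + 8100m^2 + 3600m^3 + 4932n^2 + 2192mn^2 - 6966m^2n - 3096m^3n + 2916m^3 + 1296m^4 + 4914mn^2 + 2184m^2n^2 - 1080n^3 - 480mn^3    [distributive law]
= -6228n - 16322mn + 2016 + 8024m + 11268m^2 - 12990m^2n + 6516m^3 + 4932n^2 + 7106mn^2 - 3096m^3n + 1296m^4 + 2184m^2n^2 - 1080n^3 - 480mn^3    [combine like terms]

-6228n - 16322mn + 2016 + 8024m + 11268m^2 - 12990m^2n + 6516m^3 + 4932n^2 + 7106mn^2 - 3096m^3n + 1296m^4 + 2184m^2n^2 - 1080n^3 - 480mn^3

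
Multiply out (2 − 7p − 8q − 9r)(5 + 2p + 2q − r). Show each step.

(2 − 7p − 8q − 9r)(5 + 2p + 2q − r)
= 10 + 4p + 4q − 2r − 35p − 14p^2 − 14pq + 7pr − 40q − 16pq − 16q^2 + 8qr − 45r − 18pr − 18qr + 9r^2    [distributive law]
= 10 − 31p − 36q − 47r − 14p^2 − 30pq − 11pr − 16q^2 − 10qr + 9r^2    [combine like terms]

10 − 31p − 36q − 47r − 14p^2 − 30pq − 11pr − 16q^2 − 10qr + 9r^2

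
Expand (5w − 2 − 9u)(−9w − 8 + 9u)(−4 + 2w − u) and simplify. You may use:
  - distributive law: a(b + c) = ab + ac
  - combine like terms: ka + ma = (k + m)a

136w² − 90w³ + 297uw² + 120w − 374uw − 288u²w − 64 − 232u + 270u² + 81u³

(5w − 2 − 9u)(−9w − 8 + 9u)(−4 + 2w − u)
= (−45w² − 40w + 45uw + 18w + 16 − 18u + 81uw + 72u − 81u²)(−4 + 2w − u)    [distributive law]
= (−45w² − 22w + 126uw + 16 + 54u − 81u²)(−4 + 2w − u)    [combine like terms]
= 180w² − 90w³ + 45uw² + 88w − 44w² + 22uw − 504uw + 252uw² − 126u²w − 64 + 32w − 16u − 216u + 108uw − 54u² + 324u² − 162u²w + 81u³    [distributive law]
= 136w² − 90w³ + 297uw² + 120w − 374uw − 288u²w − 64 − 232u + 270u² + 81u³    [combine like terms]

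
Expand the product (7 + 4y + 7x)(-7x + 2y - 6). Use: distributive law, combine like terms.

(7 + 4y + 7x)(-7x + 2y - 6)
= -49x + 14y - 42 - 28xy + 8y² - 24y - 49x² + 14xy - 42x    [distributive law]
= -91x - 10y - 42 - 14xy + 8y² - 49x²    [combine like terms]

-91x - 10y - 42 - 14xy + 8y² - 49x²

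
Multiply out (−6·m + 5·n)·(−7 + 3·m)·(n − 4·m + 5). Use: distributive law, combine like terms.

(−6·m + 5·n)·(−7 + 3·m)·(n − 4·m + 5)
= (42·m − 18·m² − 35·n + 15·m·n)·(n − 4·m + 5)    [distributive law]
= 42·m·n − 168·m² + 210·m − 18·m²·n + 72·m³ − 90·m² − 35·n² + 140·m·n − 175·n + 15·m·n² − 60·m²·n + 75·m·n    [distributive law]
= 257·m·n − 258·m² + 210·m − 78·m²·n + 72·m³ − 35·n² − 175·n + 15·m·n²    [combine like terms]

257·m·n − 258·m² + 210·m − 78·m²·n + 72·m³ − 35·n² − 175·n + 15·m·n²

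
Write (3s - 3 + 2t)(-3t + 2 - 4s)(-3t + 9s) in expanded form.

(3s - 3 + 2t)(-3t + 2 - 4s)(-3t + 9s)
= (-9st + 6s - 12s^2 + 9t - 6 + 12s - 6t^2 + 4t - 8st)(-3t + 9s)    [distributive law]
= (-17st + 18s - 12s^2 + 13t - 6 - 6t^2)(-3t + 9s)    [combine like terms]
= 51st^2 - 153s^2t - 54st + 162s^2 + 36s^2t - 108s^3 - 39t^2 + 117st + 18t - 54s + 18t^3 - 54st^2    [distributive law]
= -3st^2 - 117s^2t + 63st + 162s^2 - 108s^3 - 39t^2 + 18t - 54s + 18t^3    [combine like terms]

-3st^2 - 117s^2t + 63st + 162s^2 - 108s^3 - 39t^2 + 18t - 54s + 18t^3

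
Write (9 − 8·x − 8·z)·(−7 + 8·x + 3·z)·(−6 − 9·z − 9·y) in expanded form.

378 + 69·z + 567·y − 768·x − 624·x·z − 1152·x·y − 603·z^2 − 747·y·z + 384·x^2 + 576·x^2·z + 576·x^2·y + 792·x·z^2 + 792·x·y·z + 216·z^3 + 216·y·z^2

(9 − 8·x − 8·z)·(−7 + 8·x + 3·z)·(−6 − 9·z − 9·y)
= (−63 + 72·x + 27·z + 56·x − 64·x^2 − 24·x·z + 56·z − 64·x·z − 24·z^2)·(−6 − 9·z − 9·y)    [distributive law]
= (−63 + 128·x + 83·z − 64·x^2 − 88·x·z − 24·z^2)·(−6 − 9·z − 9·y)    [combine like terms]
= 378 + 567·z + 567·y − 768·x − 1152·x·z − 1152·x·y − 498·z − 747·z^2 − 747·y·z + 384·x^2 + 576·x^2·z + 576·x^2·y + 528·x·z + 792·x·z^2 + 792·x·y·z + 144·z^2 + 216·z^3 + 216·y·z^2    [distributive law]
= 378 + 69·z + 567·y − 768·x − 624·x·z − 1152·x·y − 603·z^2 − 747·y·z + 384·x^2 + 576·x^2·z + 576·x^2·y + 792·x·z^2 + 792·x·y·z + 216·z^3 + 216·y·z^2    [combine like terms]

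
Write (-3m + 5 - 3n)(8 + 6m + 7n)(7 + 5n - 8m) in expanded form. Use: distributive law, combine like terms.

-278m - 331mn - 174m² + 222m²n + 144m³ - 27mn² + 280 + 277n - 92n² - 105n³

(-3m + 5 - 3n)(8 + 6m + 7n)(7 + 5n - 8m)
= (-24m - 18m² - 21mn + 40 + 30m + 35n - 24n - 18mn - 21n²)(7 + 5n - 8m)    [distributive law]
= (6m - 18m² - 39mn + 40 + 11n - 21n²)(7 + 5n - 8m)    [combine like terms]
= 42m + 30mn - 48m² - 126m² - 90m²n + 144m³ - 273mn - 195mn² + 312m²n + 280 + 200n - 320m + 77n + 55n² - 88mn - 147n² - 105n³ + 168mn²    [distributive law]
= -278m - 331mn - 174m² + 222m²n + 144m³ - 27mn² + 280 + 277n - 92n² - 105n³    [combine like terms]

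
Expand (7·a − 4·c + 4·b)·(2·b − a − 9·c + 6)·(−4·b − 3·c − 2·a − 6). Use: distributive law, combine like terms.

(7·a − 4·c + 4·b)·(2·b − a − 9·c + 6)·(−4·b − 3·c − 2·a − 6)
= (14·a·b − 7·a² − 63·a·c + 42·a − 8·b·c + 4·a·c + 36·c² − 24·c + 8·b² − 4·a·b − 36·b·c + 24·b)·(−4·b − 3·c − 2·a − 6)    [distributive law]
= (10·a·b − 7·a² − 59·a·c + 42·a − 44·b·c + 36·c² − 24·c + 8·b² + 24·b)·(−4·b − 3·c − 2·a − 6)    [combine like terms]
= −40·a·b² − 30·a·b·c − 20·a²·b − 60·a·b + 28·a²·b + 21·a²·c + 14·a³ + 42·a² + 236·a·b·c + 177·a·c² + 118·a²·c + 354·a·c − 168·a·b − 126·a·c − 84·a² − 252·a + 176·b²·c + 132·b·c² + 88·a·b·c + 264·b·c − 144·b·c² − 108·c³ − 72·a·c² − 216·c² + 96·b·c + 72·c² + 48·a·c + 144·c − 32·b³ − 24·b²·c − 16·a·b² − 48·b² − 96·b² − 72·b·c − 48·a·b − 144·b    [distributive law]
= −56·a·b² + 294·a·b·c + 8·a²·b − 276·a·b + 139·a²·c + 14·a³ − 42·a² + 105·a·c² + 276·a·c − 252·a + 152·b²·c − 12·b·c² + 288·b·c − 108·c³ − 144·c² + 144·c − 32·b³ − 144·b² − 144·b    [combine like terms]

−56·a·b² + 294·a·b·c + 8·a²·b − 276·a·b + 139·a²·c + 14·a³ − 42·a² + 105·a·c² + 276·a·c − 252·a + 152·b²·c − 12·b·c² + 288·b·c − 108·c³ − 144·c² + 144·c − 32·b³ − 144·b² − 144·b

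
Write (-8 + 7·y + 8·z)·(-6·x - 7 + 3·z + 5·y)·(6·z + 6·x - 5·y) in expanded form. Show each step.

-192·x·z + 288·x² - 774·x·y + 336·z + 336·x - 280·y - 480·z² - 134·y·z + 445·y² + 354·x·y·z - 252·x²·y + 420·x·y² + 246·y·z² - 95·y²·z - 175·y³ - 144·x·z² - 288·x²·z + 144·z³

(-8 + 7·y + 8·z)·(-6·x - 7 + 3·z + 5·y)·(6·z + 6·x - 5·y)
= (48·x + 56 - 24·z - 40·y - 42·x·y - 49·y + 21·y·z + 35·y² - 48·x·z - 56·z + 24·z² + 40·y·z)·(6·z + 6·x - 5·y)    [distributive law]
= (48·x + 56 - 80·z - 89·y - 42·x·y + 61·y·z + 35·y² - 48·x·z + 24·z²)·(6·z + 6·x - 5·y)    [combine like terms]
= 288·x·z + 288·x² - 240·x·y + 336·z + 336·x - 280·y - 480·z² - 480·x·z + 400·y·z - 534·y·z - 534·x·y + 445·y² - 252·x·y·z - 252·x²·y + 210·x·y² + 366·y·z² + 366·x·y·z - 305·y²·z + 210·y²·z + 210·x·y² - 175·y³ - 288·x·z² - 288·x²·z + 240·x·y·z + 144·z³ + 144·x·z² - 120·y·z²    [distributive law]
= -192·x·z + 288·x² - 774·x·y + 336·z + 336·x - 280·y - 480·z² - 134·y·z + 445·y² + 354·x·y·z - 252·x²·y + 420·x·y² + 246·y·z² - 95·y²·z - 175·y³ - 144·x·z² - 288·x²·z + 144·z³    [combine like terms]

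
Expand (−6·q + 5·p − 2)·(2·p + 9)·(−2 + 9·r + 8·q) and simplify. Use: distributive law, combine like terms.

352·p·q − 108·p·q·r − 96·p·q^2 − 36·q − 486·q·r − 432·q^2 − 20·p^2 + 90·p^2·r + 80·p^2·q − 82·p + 369·p·r + 36 − 162·r

(−6·q + 5·p − 2)·(2·p + 9)·(−2 + 9·r + 8·q)
= (−12·p·q − 54·q + 10·p^2 + 45·p − 4·p − 18)·(−2 + 9·r + 8·q)    [distributive law]
= (−12·p·q − 54·q + 10·p^2 + 41·p − 18)·(−2 + 9·r + 8·q)    [combine like terms]
= 24·p·q − 108·p·q·r − 96·p·q^2 + 108·q − 486·q·r − 432·q^2 − 20·p^2 + 90·p^2·r + 80·p^2·q − 82·p + 369·p·r + 328·p·q + 36 − 162·r − 144·q    [distributive law]
= 352·p·q − 108·p·q·r − 96·p·q^2 − 36·q − 486·q·r − 432·q^2 − 20·p^2 + 90·p^2·r + 80·p^2·q − 82·p + 369·p·r + 36 − 162·r    [combine like terms]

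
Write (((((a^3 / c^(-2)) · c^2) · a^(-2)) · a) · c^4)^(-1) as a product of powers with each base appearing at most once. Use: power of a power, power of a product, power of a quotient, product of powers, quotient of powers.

a^(-2)·c^(-8)

(((((a^3 / c^(-2)) · c^2) · a^(-2)) · a) · c^4)^(-1)
= (((((a^3 / c^(-2)) · c^2) · a^(-2)) · a)^(-1)) · ((c^4)^(-1))    [power of a product]
= (((((a^3 / c^(-2)) · c^2) · a^(-2))^(-1)) · (a^(-1))) · ((c^4)^(-1))    [power of a product]
= (((((a^3 / c^(-2)) · c^2)^(-1)) · ((a^(-2))^(-1))) · (a^(-1))) · ((c^4)^(-1))    [power of a product]
= (((((a^3 / c^(-2))^(-1)) · ((c^2)^(-1))) · ((a^(-2))^(-1))) · (a^(-1))) · ((c^4)^(-1))    [power of a product]
= ((((((a^3)^(-1)) / ((c^(-2))^(-1))) · ((c^2)^(-1))) · ((a^(-2))^(-1))) · (a^(-1))) · ((c^4)^(-1))    [power of a quotient]
= ((((a^(-3) / ((c^(-2))^(-1))) · ((c^2)^(-1))) · ((a^(-2))^(-1))) · (a^(-1))) · ((c^4)^(-1))    [power of a power]
= ((((a^(-3) / c^2) · ((c^2)^(-1))) · ((a^(-2))^(-1))) · (a^(-1))) · ((c^4)^(-1))    [power of a power]
= ((((a^(-3) / c^2) · c^(-2)) · ((a^(-2))^(-1))) · (a^(-1))) · ((c^4)^(-1))    [power of a power]
= ((((a^(-3) / c^2) · c^(-2)) · a^2) · (a^(-1))) · ((c^4)^(-1))    [power of a power]
= ((((a^(-3) / c^2) · c^(-2)) · a^2) · a^(-1)) · c^(-4)    [power of a power]
= a^(-2)·c^(-8)    [quotient of powers; product of powers]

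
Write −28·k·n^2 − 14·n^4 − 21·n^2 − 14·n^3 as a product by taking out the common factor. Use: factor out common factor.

7·n^2(−4·k − 2·n^2 − 3 − 2·n)

−28·k·n^2 − 14·n^4 − 21·n^2 − 14·n^3
= 7(−4·k·n^2 − 2·n^4 − 3·n^2 − 2·n^3)    [factor out 7]
= 7·n^2(−4·k − 2·n^2 − 3 − 2·n)    [factor out n^2]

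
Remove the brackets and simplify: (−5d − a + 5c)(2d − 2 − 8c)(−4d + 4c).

(−5d − a + 5c)(2d − 2 − 8c)(−4d + 4c)
= (−10d^2 + 10d + 40cd − 2ad + 2a + 8ac + 10cd − 10c − 40c^2)(−4d + 4c)    [distributive law]
= (−10d^2 + 10d + 50cd − 2ad + 2a + 8ac − 10c − 40c^2)(−4d + 4c)    [combine like terms]
= 40d^3 − 40cd^2 − 40d^2 + 40cd − 200cd^2 + 200c^2d + 8ad^2 − 8acd − 8ad + 8ac − 32acd + 32ac^2 + 40cd − 40c^2 + 160c^2d − 160c^3    [distributive law]
= 40d^3 − 240cd^2 − 40d^2 + 80cd + 360c^2d + 8ad^2 − 40acd − 8ad + 8ac + 32ac^2 − 40c^2 − 160c^3    [combine like terms]

40d^3 − 240cd^2 − 40d^2 + 80cd + 360c^2d + 8ad^2 − 40acd − 8ad + 8ac + 32ac^2 − 40c^2 − 160c^3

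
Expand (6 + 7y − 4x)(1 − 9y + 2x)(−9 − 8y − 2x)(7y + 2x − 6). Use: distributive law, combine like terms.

(6 + 7y − 4x)(1 − 9y + 2x)(−9 − 8y − 2x)(7y + 2x − 6)
= (6 − 54y + 12x + 7y − 63y² + 14xy − 4x + 36xy − 8x²)(−9 − 8y − 2x)(7y + 2x − 6)    [distributive law]
= (6 − 47y + 8x − 63y² + 50xy − 8x²)(−9 − 8y − 2x)(7y + 2x − 6)    [combine like terms]
= (−54 − 48y − 12x + 423y + 376y² + 94xy − 72x − 64xy − 16x² + 567y² + 504y³ + 126xy² − 450xy − 400xy² − 100x²y + 72x² + 64x²y + 16x³)(7y + 2x − 6)    [distributive law]
= (−54 + 375y − 84x + 943y² − 420xy + 56x² + 504y³ − 274xy² − 36x²y + 16x³)(7y + 2x − 6)    [combine like terms]
= −378y − 108x + 324 + 2625y² + 750xy − 2250y − 588xy − 168x² + 504x + 6601y³ + 1886xy² − 5658y² − 2940xy² − 840x²y + 2520xy + 392x²y + 112x³ − 336x² + 3528y⁴ + 1008xy³ − 3024y³ − 1918xy³ − 548x²y² + 1644xy² − 252x²y² − 72x³y + 216x²y + 112x³y + 32x⁴ − 96x³    [distributive law]
= −2628y + 396x + 324 − 3033y² + 2682xy − 504x² + 3577y³ + 590xy² − 232x²y + 16x³ + 3528y⁴ − 910xy³ − 800x²y² + 40x³y + 32x⁴    [combine like terms]

−2628y + 396x + 324 − 3033y² + 2682xy − 504x² + 3577y³ + 590xy² − 232x²y + 16x³ + 3528y⁴ − 910xy³ − 800x²y² + 40x³y + 32x⁴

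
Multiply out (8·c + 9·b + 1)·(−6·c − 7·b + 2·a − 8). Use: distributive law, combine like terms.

(8·c + 9·b + 1)·(−6·c − 7·b + 2·a − 8)
= −48·c² − 56·b·c + 16·a·c − 64·c − 54·b·c − 63·b² + 18·a·b − 72·b − 6·c − 7·b + 2·a − 8    [distributive law]
= −48·c² − 110·b·c + 16·a·c − 70·c − 63·b² + 18·a·b − 79·b + 2·a − 8    [combine like terms]

−48·c² − 110·b·c + 16·a·c − 70·c − 63·b² + 18·a·b − 79·b + 2·a − 8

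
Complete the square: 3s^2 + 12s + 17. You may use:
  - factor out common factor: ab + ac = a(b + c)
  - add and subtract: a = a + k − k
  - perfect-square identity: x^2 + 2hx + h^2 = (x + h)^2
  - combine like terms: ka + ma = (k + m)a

3(s + 2)^2 + 5

3s^2 + 12s + 17
= 3(s^2 + 4s) + 17    [factor out 3 from the s-terms]
= 3(s^2 + 4s + 4 − 4) + 17    [add and subtract 4 inside the bracket]
= 3(s + 2)^2 − 12 + 17    [perfect-square identity]
= 3(s + 2)^2 + 5    [combine constants]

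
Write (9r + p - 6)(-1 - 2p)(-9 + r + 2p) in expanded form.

(9r + p - 6)(-1 - 2p)(-9 + r + 2p)
= (-9r - 18pr - p - 2p^2 + 6 + 12p)(-9 + r + 2p)    [distributive law]
= (-9r - 18pr + 11p - 2p^2 + 6)(-9 + r + 2p)    [combine like terms]
= 81r - 9r^2 - 18pr + 162pr - 18pr^2 - 36p^2r - 99p + 11pr + 22p^2 + 18p^2 - 2p^2r - 4p^3 - 54 + 6r + 12p    [distributive law]
= 87r - 9r^2 + 155pr - 18pr^2 - 38p^2r - 87p + 40p^2 - 4p^3 - 54    [combine like terms]

87r - 9r^2 + 155pr - 18pr^2 - 38p^2r - 87p + 40p^2 - 4p^3 - 54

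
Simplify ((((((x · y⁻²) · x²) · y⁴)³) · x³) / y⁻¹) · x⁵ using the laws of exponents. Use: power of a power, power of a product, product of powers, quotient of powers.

x¹⁷y⁷

((((((x · y⁻²) · x²) · y⁴)³) · x³) / y⁻¹) · x⁵
= ((((((x · y⁻²) · x²)³) · ((y⁴)³)) · x³) / y⁻¹) · x⁵    [power of a product]
= ((((((x · y⁻²)³) · ((x²)³)) · ((y⁴)³)) · x³) / y⁻¹) · x⁵    [power of a product]
= ((((((x³) · ((y⁻²)³)) · ((x²)³)) · ((y⁴)³)) · x³) / y⁻¹) · x⁵    [power of a product]
= (((((x³ · y⁻⁶) · ((x²)³)) · ((y⁴)³)) · x³) / y⁻¹) · x⁵    [power of a power]
= (((((x³ · y⁻⁶) · x⁶) · ((y⁴)³)) · x³) / y⁻¹) · x⁵    [power of a power]
= (((((x³ · y⁻⁶) · x⁶) · y¹²) · x³) / y⁻¹) · x⁵    [power of a power]
= x¹⁷y⁷    [quotient of powers; product of powers]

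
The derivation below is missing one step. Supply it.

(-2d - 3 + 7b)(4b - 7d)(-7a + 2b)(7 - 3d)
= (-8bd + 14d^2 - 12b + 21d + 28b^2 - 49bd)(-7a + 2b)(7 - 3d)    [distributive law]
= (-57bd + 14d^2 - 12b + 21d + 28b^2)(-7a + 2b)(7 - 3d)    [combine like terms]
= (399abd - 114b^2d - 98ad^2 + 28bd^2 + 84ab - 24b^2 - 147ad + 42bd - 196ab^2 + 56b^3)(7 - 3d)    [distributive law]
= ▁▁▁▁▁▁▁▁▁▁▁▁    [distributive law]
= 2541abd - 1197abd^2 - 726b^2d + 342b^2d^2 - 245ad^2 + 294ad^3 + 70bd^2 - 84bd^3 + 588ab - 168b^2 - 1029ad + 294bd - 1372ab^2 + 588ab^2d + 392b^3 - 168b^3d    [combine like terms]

After distributive law, the bracketed line is:

2793abd - 1197abd^2 - 798b^2d + 342b^2d^2 - 686ad^2 + 294ad^3 + 196bd^2 - 84bd^3 + 588ab - 252abd - 168b^2 + 72b^2d - 1029ad + 441ad^2 + 294bd - 126bd^2 - 1372ab^2 + 588ab^2d + 392b^3 - 168b^3d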